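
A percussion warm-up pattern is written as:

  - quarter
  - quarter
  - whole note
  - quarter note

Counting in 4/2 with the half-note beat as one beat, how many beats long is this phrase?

3.5

One half-note beat = 2 quarter notes.
In quarter notes: quarter = 1; quarter = 1; whole note = 4; quarter note = 1.
Adding: 1 + 1 + 4 + 1 = 7.
7 ÷ 2 = 3.5 beats.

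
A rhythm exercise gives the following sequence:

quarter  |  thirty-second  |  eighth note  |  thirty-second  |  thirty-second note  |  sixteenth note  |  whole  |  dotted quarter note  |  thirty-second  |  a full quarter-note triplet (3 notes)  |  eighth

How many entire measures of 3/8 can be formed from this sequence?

One bar of 3/8 = 12 thirty-second notes.
Each duration in thirty-second notes: quarter = 8; thirty-second = 1; eighth note = 4; thirty-second = 1; thirty-second note = 1; sixteenth note = 2; whole = 32; dotted quarter note = 12; thirty-second = 1; a full quarter-note triplet (3 notes) (three triplet quarters span one half) = 16; eighth = 4.
Altogether 8 + 1 + 4 + 1 + 1 + 2 + 32 + 12 + 1 + 16 + 4 = 82.
82 ÷ 12 = 6 complete bars with 10 left over.

6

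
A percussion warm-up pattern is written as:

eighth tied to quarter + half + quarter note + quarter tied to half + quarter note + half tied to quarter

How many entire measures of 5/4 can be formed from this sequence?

One bar of 5/4 = 10 eighth notes.
Express everything in eighth notes: eighth tied to quarter (eighth + quarter) = 3; half = 4; quarter note = 2; quarter tied to half (quarter + half) = 6; quarter note = 2; half tied to quarter (half + quarter) = 6.
Total: 3 + 4 + 2 + 6 + 2 + 6 = 23.
23 ÷ 10 = 2 complete bars with 3 left over.

2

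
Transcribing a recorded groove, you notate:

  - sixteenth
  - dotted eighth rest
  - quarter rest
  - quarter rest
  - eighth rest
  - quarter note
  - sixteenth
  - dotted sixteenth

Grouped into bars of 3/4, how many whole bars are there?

1

One bar of 3/4 = 24 thirty-second notes.
In thirty-second notes: sixteenth = 2; dotted eighth rest = 6; quarter rest = 8; quarter rest = 8; eighth rest = 4; quarter note = 8; sixteenth = 2; dotted sixteenth = 3.
Sum: 2 + 6 + 8 + 8 + 4 + 8 + 2 + 3 = 41.
41 ÷ 24 = 1 complete bar with 17 left over.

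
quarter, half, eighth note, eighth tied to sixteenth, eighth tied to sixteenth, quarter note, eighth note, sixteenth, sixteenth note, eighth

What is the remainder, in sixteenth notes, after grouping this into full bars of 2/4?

6

One bar of 2/4 = 8 sixteenth notes.
Working in sixteenth notes: quarter = 4; half = 8; eighth note = 2; eighth tied to sixteenth (eighth + sixteenth) = 3; eighth tied to sixteenth (eighth + sixteenth) = 3; quarter note = 4; eighth note = 2; sixteenth = 1; sixteenth note = 1; eighth = 2.
Adding: 4 + 8 + 2 + 3 + 3 + 4 + 2 + 1 + 1 + 2 = 30.
30 ÷ 8 = 3 complete bars with 6 sixteenth notes remaining.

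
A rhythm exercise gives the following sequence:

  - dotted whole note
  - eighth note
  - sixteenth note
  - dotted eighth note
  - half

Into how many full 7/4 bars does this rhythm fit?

1

One bar of 7/4 = 28 sixteenth notes.
In sixteenth notes: dotted whole note = 24; eighth note = 2; sixteenth note = 1; dotted eighth note = 3; half = 8.
Adding: 24 + 2 + 1 + 3 + 8 = 38.
38 ÷ 28 = 1 complete bar with 10 left over.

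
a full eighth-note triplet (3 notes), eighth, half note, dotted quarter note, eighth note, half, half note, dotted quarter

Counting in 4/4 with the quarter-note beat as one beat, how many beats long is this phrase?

11

One quarter-note beat = 2 eighth notes.
Express everything in eighth notes: a full eighth-note triplet (3 notes) (three triplet eighths span one quarter) = 2; eighth = 1; half note = 4; dotted quarter note = 3; eighth note = 1; half = 4; half note = 4; dotted quarter = 3.
Sum: 2 + 1 + 4 + 3 + 1 + 4 + 4 + 3 = 22.
22 ÷ 2 = 11 beats.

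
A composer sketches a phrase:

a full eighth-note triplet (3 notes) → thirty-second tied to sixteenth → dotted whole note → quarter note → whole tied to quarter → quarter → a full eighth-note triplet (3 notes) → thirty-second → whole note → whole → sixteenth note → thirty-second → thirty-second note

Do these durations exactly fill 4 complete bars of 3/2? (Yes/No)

Yes

One bar of 3/2 = 48 thirty-second notes, so 4 bars = 192.
Express everything in thirty-second notes: a full eighth-note triplet (3 notes) (three triplet eighths span one quarter) = 8; thirty-second tied to sixteenth (thirty-second + sixteenth) = 3; dotted whole note = 48; quarter note = 8; whole tied to quarter (whole + quarter) = 40; quarter = 8; a full eighth-note triplet (3 notes) (three triplet eighths span one quarter) = 8; thirty-second = 1; whole note = 32; whole = 32; sixteenth note = 2; thirty-second = 1; thirty-second note = 1.
Total: 8 + 3 + 48 + 8 + 40 + 8 + 8 + 1 + 32 + 32 + 2 + 1 + 1 = 192.
192 equals 192, so the answer is Yes.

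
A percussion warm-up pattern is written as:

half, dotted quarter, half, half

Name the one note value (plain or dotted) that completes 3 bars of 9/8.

3 bars of 9/8 = 27 eighth notes.
Working in eighth notes: half = 4; dotted quarter = 3; half = 4; half = 4.
Adding: 4 + 3 + 4 + 4 = 15.
Remaining: 27 − 15 = 12 eighth notes, which is a dotted whole note.

dotted whole note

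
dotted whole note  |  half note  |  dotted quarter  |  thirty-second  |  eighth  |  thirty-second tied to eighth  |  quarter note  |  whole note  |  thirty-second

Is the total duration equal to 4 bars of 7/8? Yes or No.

One bar of 7/8 = 28 thirty-second notes, so 4 bars = 112.
Working in thirty-second notes: dotted whole note = 48; half note = 16; dotted quarter = 12; thirty-second = 1; eighth = 4; thirty-second tied to eighth (thirty-second + eighth) = 5; quarter note = 8; whole note = 32; thirty-second = 1.
Altogether 48 + 16 + 12 + 1 + 4 + 5 + 8 + 32 + 1 = 127.
127 exceeds 112, so the answer is No.

No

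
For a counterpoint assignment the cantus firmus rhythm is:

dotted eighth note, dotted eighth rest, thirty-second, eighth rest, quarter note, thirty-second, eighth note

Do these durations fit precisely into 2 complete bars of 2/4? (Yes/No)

One bar of 2/4 = 16 thirty-second notes, so 2 bars = 32.
Working in thirty-second notes: dotted eighth note = 6; dotted eighth rest = 6; thirty-second = 1; eighth rest = 4; quarter note = 8; thirty-second = 1; eighth note = 4.
Altogether 6 + 6 + 1 + 4 + 8 + 1 + 4 = 30.
30 falls short of 32, so the answer is No.

No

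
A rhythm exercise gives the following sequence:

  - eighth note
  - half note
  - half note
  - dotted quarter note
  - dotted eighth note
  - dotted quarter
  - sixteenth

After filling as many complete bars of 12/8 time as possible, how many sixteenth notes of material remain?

One bar of 12/8 = 24 sixteenth notes.
Working in sixteenth notes: eighth note = 2; half note = 8; half note = 8; dotted quarter note = 6; dotted eighth note = 3; dotted quarter = 6; sixteenth = 1.
Sum: 2 + 8 + 8 + 6 + 3 + 6 + 1 = 34.
34 ÷ 24 = 1 complete bar with 10 sixteenth notes remaining.

10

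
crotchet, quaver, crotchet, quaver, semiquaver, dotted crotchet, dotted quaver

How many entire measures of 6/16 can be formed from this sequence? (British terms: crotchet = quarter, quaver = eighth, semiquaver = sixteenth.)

One bar of 6/16 = 6 sixteenth notes.
Each duration in sixteenth notes: crotchet = 4; quaver = 2; crotchet = 4; quaver = 2; semiquaver = 1; dotted crotchet = 6; dotted quaver = 3.
Altogether 4 + 2 + 4 + 2 + 1 + 6 + 3 = 22.
22 ÷ 6 = 3 complete bars with 4 left over.

3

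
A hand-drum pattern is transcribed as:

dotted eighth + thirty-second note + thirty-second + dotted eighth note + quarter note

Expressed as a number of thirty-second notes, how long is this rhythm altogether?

Working in thirty-second notes: dotted eighth = 6; thirty-second note = 1; thirty-second = 1; dotted eighth note = 6; quarter note = 8.
Adding: 6 + 1 + 1 + 6 + 8 = 22 thirty-second notes.

22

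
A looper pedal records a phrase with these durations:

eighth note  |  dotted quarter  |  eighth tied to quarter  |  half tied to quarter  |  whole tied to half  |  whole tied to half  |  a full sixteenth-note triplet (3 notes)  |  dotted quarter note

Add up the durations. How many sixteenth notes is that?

82

In sixteenth notes: eighth note = 2; dotted quarter = 6; eighth tied to quarter (eighth + quarter) = 6; half tied to quarter (half + quarter) = 12; whole tied to half (whole + half) = 24; whole tied to half (whole + half) = 24; a full sixteenth-note triplet (3 notes) (three triplet sixteenths span one eighth) = 2; dotted quarter note = 6.
Sum: 2 + 6 + 6 + 12 + 24 + 24 + 2 + 6 = 82 sixteenth notes.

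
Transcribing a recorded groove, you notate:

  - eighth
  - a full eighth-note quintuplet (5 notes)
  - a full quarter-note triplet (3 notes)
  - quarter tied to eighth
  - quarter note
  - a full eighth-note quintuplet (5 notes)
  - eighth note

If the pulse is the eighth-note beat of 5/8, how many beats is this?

One eighth-note beat = 2 sixteenth notes.
In sixteenth notes: eighth = 2; a full eighth-note quintuplet (5 notes) (five quintuplet eighths span one half) = 8; a full quarter-note triplet (3 notes) (three triplet quarters span one half) = 8; quarter tied to eighth (quarter + eighth) = 6; quarter note = 4; a full eighth-note quintuplet (5 notes) (five quintuplet eighths span one half) = 8; eighth note = 2.
Sum: 2 + 8 + 8 + 6 + 4 + 8 + 2 = 38.
38 ÷ 2 = 19 beats.

19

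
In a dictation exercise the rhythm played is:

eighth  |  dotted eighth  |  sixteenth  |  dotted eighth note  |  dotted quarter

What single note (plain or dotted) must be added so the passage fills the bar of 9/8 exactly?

The bar of 9/8 = 18 sixteenth notes.
Convert each value to sixteenth notes: eighth = 2; dotted eighth = 3; sixteenth = 1; dotted eighth note = 3; dotted quarter = 6.
Sum: 2 + 3 + 1 + 3 + 6 = 15.
Remaining: 18 − 15 = 3 sixteenth notes, which is a dotted eighth note.

dotted eighth note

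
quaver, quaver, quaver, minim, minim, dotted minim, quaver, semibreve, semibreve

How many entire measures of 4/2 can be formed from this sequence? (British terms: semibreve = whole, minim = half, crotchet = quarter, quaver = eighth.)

One bar of 4/2 = 16 eighth notes.
Convert each value to eighth notes: quaver = 1; quaver = 1; quaver = 1; minim = 4; minim = 4; dotted minim = 6; quaver = 1; semibreve = 8; semibreve = 8.
Sum: 1 + 1 + 1 + 4 + 4 + 6 + 1 + 8 + 8 = 34.
34 ÷ 16 = 2 complete bars with 2 left over.

2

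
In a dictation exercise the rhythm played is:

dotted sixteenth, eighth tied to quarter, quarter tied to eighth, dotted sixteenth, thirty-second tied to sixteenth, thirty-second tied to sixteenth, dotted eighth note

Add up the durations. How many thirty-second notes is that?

Each duration in thirty-second notes: dotted sixteenth = 3; eighth tied to quarter (eighth + quarter) = 12; quarter tied to eighth (quarter + eighth) = 12; dotted sixteenth = 3; thirty-second tied to sixteenth (thirty-second + sixteenth) = 3; thirty-second tied to sixteenth (thirty-second + sixteenth) = 3; dotted eighth note = 6.
Adding: 3 + 12 + 12 + 3 + 3 + 3 + 6 = 42 thirty-second notes.

42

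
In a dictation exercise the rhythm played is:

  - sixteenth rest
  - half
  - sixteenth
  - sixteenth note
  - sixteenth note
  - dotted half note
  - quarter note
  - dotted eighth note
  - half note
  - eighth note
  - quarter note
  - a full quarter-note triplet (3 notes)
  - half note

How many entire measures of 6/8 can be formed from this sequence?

One bar of 6/8 = 12 sixteenth notes.
Convert each value to sixteenth notes: sixteenth rest = 1; half = 8; sixteenth = 1; sixteenth note = 1; sixteenth note = 1; dotted half note = 12; quarter note = 4; dotted eighth note = 3; half note = 8; eighth note = 2; quarter note = 4; a full quarter-note triplet (3 notes) (three triplet quarters span one half) = 8; half note = 8.
Adding: 1 + 8 + 1 + 1 + 1 + 12 + 4 + 3 + 8 + 2 + 4 + 8 + 8 = 61.
61 ÷ 12 = 5 complete bars with 1 left over.

5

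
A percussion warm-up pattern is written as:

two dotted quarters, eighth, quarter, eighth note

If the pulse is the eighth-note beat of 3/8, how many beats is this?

One eighth-note beat = 2 sixteenth notes.
Convert each value to sixteenth notes: dotted quarter = 6; dotted quarter = 6; eighth = 2; quarter = 4; eighth note = 2.
Adding: 6 + 6 + 2 + 4 + 2 = 20.
20 ÷ 2 = 10 beats.

10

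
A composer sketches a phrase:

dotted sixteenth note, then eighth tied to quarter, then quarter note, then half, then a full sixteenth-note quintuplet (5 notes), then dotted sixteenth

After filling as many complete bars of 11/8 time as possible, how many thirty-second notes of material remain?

6

One bar of 11/8 = 44 thirty-second notes.
Each duration in thirty-second notes: dotted sixteenth note = 3; eighth tied to quarter (eighth + quarter) = 12; quarter note = 8; half = 16; a full sixteenth-note quintuplet (5 notes) (five quintuplet sixteenths span one quarter) = 8; dotted sixteenth = 3.
Adding: 3 + 12 + 8 + 16 + 8 + 3 = 50.
50 ÷ 44 = 1 complete bar with 6 thirty-second notes remaining.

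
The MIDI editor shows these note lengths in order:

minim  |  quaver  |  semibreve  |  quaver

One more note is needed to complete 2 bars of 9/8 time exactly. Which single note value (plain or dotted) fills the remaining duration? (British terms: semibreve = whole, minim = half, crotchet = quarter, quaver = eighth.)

2 bars of 9/8 = 18 eighth notes.
Express everything in eighth notes: minim = 4; quaver = 1; semibreve = 8; quaver = 1.
Total: 4 + 1 + 8 + 1 = 14.
Remaining: 18 − 14 = 4 eighth notes, which is a half note.

half note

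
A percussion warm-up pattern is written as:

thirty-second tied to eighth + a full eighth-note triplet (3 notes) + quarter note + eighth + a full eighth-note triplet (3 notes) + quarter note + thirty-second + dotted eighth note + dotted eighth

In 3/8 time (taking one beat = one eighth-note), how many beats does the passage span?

13.5

One eighth-note beat = 4 thirty-second notes.
Working in thirty-second notes: thirty-second tied to eighth (thirty-second + eighth) = 5; a full eighth-note triplet (3 notes) (three triplet eighths span one quarter) = 8; quarter note = 8; eighth = 4; a full eighth-note triplet (3 notes) (three triplet eighths span one quarter) = 8; quarter note = 8; thirty-second = 1; dotted eighth note = 6; dotted eighth = 6.
Adding: 5 + 8 + 8 + 4 + 8 + 8 + 1 + 6 + 6 = 54.
54 ÷ 4 = 13.5 beats.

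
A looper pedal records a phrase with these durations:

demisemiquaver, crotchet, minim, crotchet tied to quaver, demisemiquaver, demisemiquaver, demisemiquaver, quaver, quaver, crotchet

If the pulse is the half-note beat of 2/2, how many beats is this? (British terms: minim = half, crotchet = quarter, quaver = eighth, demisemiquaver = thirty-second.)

One half-note beat = 16 thirty-second notes.
Each duration in thirty-second notes: demisemiquaver = 1; crotchet = 8; minim = 16; crotchet tied to quaver (crotchet + quaver) = 12; demisemiquaver = 1; demisemiquaver = 1; demisemiquaver = 1; quaver = 4; quaver = 4; crotchet = 8.
Altogether 1 + 8 + 16 + 12 + 1 + 1 + 1 + 4 + 4 + 8 = 56.
56 ÷ 16 = 3.5 beats.

3.5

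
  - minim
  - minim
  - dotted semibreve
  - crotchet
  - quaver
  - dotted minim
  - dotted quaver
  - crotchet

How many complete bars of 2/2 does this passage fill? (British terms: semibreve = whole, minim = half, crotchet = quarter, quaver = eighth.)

4

One bar of 2/2 = 16 sixteenth notes.
Each duration in sixteenth notes: minim = 8; minim = 8; dotted semibreve = 24; crotchet = 4; quaver = 2; dotted minim = 12; dotted quaver = 3; crotchet = 4.
Total: 8 + 8 + 24 + 4 + 2 + 12 + 3 + 4 = 65.
65 ÷ 16 = 4 complete bars with 1 left over.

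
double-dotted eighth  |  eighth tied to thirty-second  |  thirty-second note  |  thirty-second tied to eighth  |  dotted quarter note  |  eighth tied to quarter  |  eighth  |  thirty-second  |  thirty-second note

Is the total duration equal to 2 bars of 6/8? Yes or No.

Yes

One bar of 6/8 = 24 thirty-second notes, so 2 bars = 48.
In thirty-second notes: double-dotted eighth = 7; eighth tied to thirty-second (eighth + thirty-second) = 5; thirty-second note = 1; thirty-second tied to eighth (thirty-second + eighth) = 5; dotted quarter note = 12; eighth tied to quarter (eighth + quarter) = 12; eighth = 4; thirty-second = 1; thirty-second note = 1.
Altogether 7 + 5 + 1 + 5 + 12 + 12 + 4 + 1 + 1 = 48.
48 equals 48, so the answer is Yes.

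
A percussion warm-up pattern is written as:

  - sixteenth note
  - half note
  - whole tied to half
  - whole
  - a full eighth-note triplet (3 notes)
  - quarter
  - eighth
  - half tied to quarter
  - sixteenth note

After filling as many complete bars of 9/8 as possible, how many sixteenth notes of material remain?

One bar of 9/8 = 18 sixteenth notes.
Each duration in sixteenth notes: sixteenth note = 1; half note = 8; whole tied to half (whole + half) = 24; whole = 16; a full eighth-note triplet (3 notes) (three triplet eighths span one quarter) = 4; quarter = 4; eighth = 2; half tied to quarter (half + quarter) = 12; sixteenth note = 1.
Total: 1 + 8 + 24 + 16 + 4 + 4 + 2 + 12 + 1 = 72.
72 ÷ 18 = 4 complete bars with 0 sixteenth notes remaining.

0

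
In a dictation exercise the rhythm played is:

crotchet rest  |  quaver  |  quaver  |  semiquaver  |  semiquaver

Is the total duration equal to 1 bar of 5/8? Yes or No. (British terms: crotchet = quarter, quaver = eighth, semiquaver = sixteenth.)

One bar of 5/8 = 10 sixteenth notes.
Express everything in sixteenth notes: crotchet rest = 4; quaver = 2; quaver = 2; semiquaver = 1; semiquaver = 1.
Altogether 4 + 2 + 2 + 1 + 1 = 10.
10 equals 10, so the answer is Yes.

Yes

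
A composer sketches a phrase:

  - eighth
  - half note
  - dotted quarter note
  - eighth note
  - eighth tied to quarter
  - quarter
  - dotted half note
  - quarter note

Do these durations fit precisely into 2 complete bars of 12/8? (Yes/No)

No

One bar of 12/8 = 12 eighth notes, so 2 bars = 24.
Working in eighth notes: eighth = 1; half note = 4; dotted quarter note = 3; eighth note = 1; eighth tied to quarter (eighth + quarter) = 3; quarter = 2; dotted half note = 6; quarter note = 2.
Total: 1 + 4 + 3 + 1 + 3 + 2 + 6 + 2 = 22.
22 falls short of 24, so the answer is No.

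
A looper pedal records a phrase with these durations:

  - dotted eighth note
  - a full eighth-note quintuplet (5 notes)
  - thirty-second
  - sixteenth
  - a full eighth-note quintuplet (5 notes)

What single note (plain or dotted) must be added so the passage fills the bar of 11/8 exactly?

The bar of 11/8 = 44 thirty-second notes.
Working in thirty-second notes: dotted eighth note = 6; a full eighth-note quintuplet (5 notes) (five quintuplet eighths span one half) = 16; thirty-second = 1; sixteenth = 2; a full eighth-note quintuplet (5 notes) (five quintuplet eighths span one half) = 16.
Total: 6 + 16 + 1 + 2 + 16 = 41.
Remaining: 44 − 41 = 3 thirty-second notes, which is a dotted sixteenth note.

dotted sixteenth note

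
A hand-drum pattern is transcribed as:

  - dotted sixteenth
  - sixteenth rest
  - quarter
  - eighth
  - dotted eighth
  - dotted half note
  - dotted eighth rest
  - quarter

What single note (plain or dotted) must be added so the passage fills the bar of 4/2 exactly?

The bar of 4/2 = 64 thirty-second notes.
In thirty-second notes: dotted sixteenth = 3; sixteenth rest = 2; quarter = 8; eighth = 4; dotted eighth = 6; dotted half note = 24; dotted eighth rest = 6; quarter = 8.
Total: 3 + 2 + 8 + 4 + 6 + 24 + 6 + 8 = 61.
Remaining: 64 − 61 = 3 thirty-second notes, which is a dotted sixteenth note.

dotted sixteenth note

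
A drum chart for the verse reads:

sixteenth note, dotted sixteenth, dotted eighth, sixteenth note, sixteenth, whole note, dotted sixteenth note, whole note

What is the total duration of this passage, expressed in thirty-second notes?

Convert each value to thirty-second notes: sixteenth note = 2; dotted sixteenth = 3; dotted eighth = 6; sixteenth note = 2; sixteenth = 2; whole note = 32; dotted sixteenth note = 3; whole note = 32.
Total: 2 + 3 + 6 + 2 + 2 + 32 + 3 + 32 = 82 thirty-second notes.

82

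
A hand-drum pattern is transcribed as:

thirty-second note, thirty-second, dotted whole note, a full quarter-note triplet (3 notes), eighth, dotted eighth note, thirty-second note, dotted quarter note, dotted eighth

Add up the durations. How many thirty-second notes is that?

95

Express everything in thirty-second notes: thirty-second note = 1; thirty-second = 1; dotted whole note = 48; a full quarter-note triplet (3 notes) (three triplet quarters span one half) = 16; eighth = 4; dotted eighth note = 6; thirty-second note = 1; dotted quarter note = 12; dotted eighth = 6.
Altogether 1 + 1 + 48 + 16 + 4 + 6 + 1 + 12 + 6 = 95 thirty-second notes.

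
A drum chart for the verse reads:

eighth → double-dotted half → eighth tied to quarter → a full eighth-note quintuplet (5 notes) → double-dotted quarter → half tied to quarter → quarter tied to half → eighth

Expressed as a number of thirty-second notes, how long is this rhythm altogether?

126

Working in thirty-second notes: eighth = 4; double-dotted half = 28; eighth tied to quarter (eighth + quarter) = 12; a full eighth-note quintuplet (5 notes) (five quintuplet eighths span one half) = 16; double-dotted quarter = 14; half tied to quarter (half + quarter) = 24; quarter tied to half (quarter + half) = 24; eighth = 4.
Sum: 4 + 28 + 12 + 16 + 14 + 24 + 24 + 4 = 126 thirty-second notes.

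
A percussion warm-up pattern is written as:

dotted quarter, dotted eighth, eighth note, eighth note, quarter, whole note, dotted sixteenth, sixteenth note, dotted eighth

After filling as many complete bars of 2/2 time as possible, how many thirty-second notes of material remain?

One bar of 2/2 = 32 thirty-second notes.
Each duration in thirty-second notes: dotted quarter = 12; dotted eighth = 6; eighth note = 4; eighth note = 4; quarter = 8; whole note = 32; dotted sixteenth = 3; sixteenth note = 2; dotted eighth = 6.
Total: 12 + 6 + 4 + 4 + 8 + 32 + 3 + 2 + 6 = 77.
77 ÷ 32 = 2 complete bars with 13 thirty-second notes remaining.

13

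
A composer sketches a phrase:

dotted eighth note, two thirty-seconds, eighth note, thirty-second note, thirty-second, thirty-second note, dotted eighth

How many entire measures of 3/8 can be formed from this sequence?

One bar of 3/8 = 12 thirty-second notes.
Working in thirty-second notes: dotted eighth note = 6; thirty-second = 1; thirty-second = 1; eighth note = 4; thirty-second note = 1; thirty-second = 1; thirty-second note = 1; dotted eighth = 6.
Adding: 6 + 1 + 1 + 4 + 1 + 1 + 1 + 6 = 21.
21 ÷ 12 = 1 complete bar with 9 left over.

1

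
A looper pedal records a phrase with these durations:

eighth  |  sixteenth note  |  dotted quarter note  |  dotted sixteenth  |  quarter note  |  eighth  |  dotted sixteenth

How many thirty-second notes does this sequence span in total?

36

Each duration in thirty-second notes: eighth = 4; sixteenth note = 2; dotted quarter note = 12; dotted sixteenth = 3; quarter note = 8; eighth = 4; dotted sixteenth = 3.
Total: 4 + 2 + 12 + 3 + 8 + 4 + 3 = 36 thirty-second notes.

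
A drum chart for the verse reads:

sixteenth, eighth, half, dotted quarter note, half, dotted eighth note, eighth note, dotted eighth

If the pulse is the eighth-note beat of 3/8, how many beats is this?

16.5

One eighth-note beat = 2 sixteenth notes.
Convert each value to sixteenth notes: sixteenth = 1; eighth = 2; half = 8; dotted quarter note = 6; half = 8; dotted eighth note = 3; eighth note = 2; dotted eighth = 3.
Sum: 1 + 2 + 8 + 6 + 8 + 3 + 2 + 3 = 33.
33 ÷ 2 = 16.5 beats.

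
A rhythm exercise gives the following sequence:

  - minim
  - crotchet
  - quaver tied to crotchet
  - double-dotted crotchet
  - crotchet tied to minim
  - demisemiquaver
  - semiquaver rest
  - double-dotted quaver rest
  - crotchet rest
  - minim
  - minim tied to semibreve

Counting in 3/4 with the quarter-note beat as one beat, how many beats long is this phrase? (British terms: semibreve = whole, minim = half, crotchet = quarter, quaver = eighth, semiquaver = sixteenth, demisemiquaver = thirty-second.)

One quarter-note beat = 8 thirty-second notes.
Convert each value to thirty-second notes: minim = 16; crotchet = 8; quaver tied to crotchet (quaver + crotchet) = 12; double-dotted crotchet = 14; crotchet tied to minim (crotchet + minim) = 24; demisemiquaver = 1; semiquaver rest = 2; double-dotted quaver rest = 7; crotchet rest = 8; minim = 16; minim tied to semibreve (minim + semibreve) = 48.
Altogether 16 + 8 + 12 + 14 + 24 + 1 + 2 + 7 + 8 + 16 + 48 = 156.
156 ÷ 8 = 19.5 beats.

19.5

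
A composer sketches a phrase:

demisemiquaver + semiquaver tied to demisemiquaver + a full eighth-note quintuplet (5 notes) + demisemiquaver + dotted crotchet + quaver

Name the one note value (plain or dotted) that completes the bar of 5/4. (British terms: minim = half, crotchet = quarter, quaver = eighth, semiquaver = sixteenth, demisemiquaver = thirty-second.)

The bar of 5/4 = 40 thirty-second notes.
In thirty-second notes: demisemiquaver = 1; semiquaver tied to demisemiquaver (semiquaver + demisemiquaver) = 3; a full eighth-note quintuplet (5 notes) (five quintuplet eighths span one half) = 16; demisemiquaver = 1; dotted crotchet = 12; quaver = 4.
Altogether 1 + 3 + 16 + 1 + 12 + 4 = 37.
Remaining: 40 − 37 = 3 thirty-second notes, which is a dotted sixteenth note.

dotted sixteenth note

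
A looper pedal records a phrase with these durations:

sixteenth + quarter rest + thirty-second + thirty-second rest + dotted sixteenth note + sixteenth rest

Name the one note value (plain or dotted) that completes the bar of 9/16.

The bar of 9/16 = 18 thirty-second notes.
Working in thirty-second notes: sixteenth = 2; quarter rest = 8; thirty-second = 1; thirty-second rest = 1; dotted sixteenth note = 3; sixteenth rest = 2.
Sum: 2 + 8 + 1 + 1 + 3 + 2 = 17.
Remaining: 18 − 17 = 1 thirty-second note, which is a thirty-second note.

thirty-second note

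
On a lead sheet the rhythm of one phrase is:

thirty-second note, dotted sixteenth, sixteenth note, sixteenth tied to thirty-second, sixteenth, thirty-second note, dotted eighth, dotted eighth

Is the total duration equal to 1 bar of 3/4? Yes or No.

Yes

One bar of 3/4 = 24 thirty-second notes.
Express everything in thirty-second notes: thirty-second note = 1; dotted sixteenth = 3; sixteenth note = 2; sixteenth tied to thirty-second (sixteenth + thirty-second) = 3; sixteenth = 2; thirty-second note = 1; dotted eighth = 6; dotted eighth = 6.
Adding: 1 + 3 + 2 + 3 + 2 + 1 + 6 + 6 = 24.
24 equals 24, so the answer is Yes.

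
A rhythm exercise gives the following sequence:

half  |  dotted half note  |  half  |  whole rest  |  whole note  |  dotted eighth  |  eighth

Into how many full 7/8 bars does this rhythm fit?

4

One bar of 7/8 = 14 sixteenth notes.
Convert each value to sixteenth notes: half = 8; dotted half note = 12; half = 8; whole rest = 16; whole note = 16; dotted eighth = 3; eighth = 2.
Total: 8 + 12 + 8 + 16 + 16 + 3 + 2 = 65.
65 ÷ 14 = 4 complete bars with 9 left over.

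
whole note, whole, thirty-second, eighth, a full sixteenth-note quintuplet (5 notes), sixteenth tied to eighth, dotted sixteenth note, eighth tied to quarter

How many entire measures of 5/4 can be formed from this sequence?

2

One bar of 5/4 = 40 thirty-second notes.
Express everything in thirty-second notes: whole note = 32; whole = 32; thirty-second = 1; eighth = 4; a full sixteenth-note quintuplet (5 notes) (five quintuplet sixteenths span one quarter) = 8; sixteenth tied to eighth (sixteenth + eighth) = 6; dotted sixteenth note = 3; eighth tied to quarter (eighth + quarter) = 12.
Adding: 32 + 32 + 1 + 4 + 8 + 6 + 3 + 12 = 98.
98 ÷ 40 = 2 complete bars with 18 left over.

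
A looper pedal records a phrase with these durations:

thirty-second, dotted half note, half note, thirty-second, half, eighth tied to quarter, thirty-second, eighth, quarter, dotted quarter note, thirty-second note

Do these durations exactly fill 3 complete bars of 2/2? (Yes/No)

Yes

One bar of 2/2 = 32 thirty-second notes, so 3 bars = 96.
Convert each value to thirty-second notes: thirty-second = 1; dotted half note = 24; half note = 16; thirty-second = 1; half = 16; eighth tied to quarter (eighth + quarter) = 12; thirty-second = 1; eighth = 4; quarter = 8; dotted quarter note = 12; thirty-second note = 1.
Altogether 1 + 24 + 16 + 1 + 16 + 12 + 1 + 4 + 8 + 12 + 1 = 96.
96 equals 96, so the answer is Yes.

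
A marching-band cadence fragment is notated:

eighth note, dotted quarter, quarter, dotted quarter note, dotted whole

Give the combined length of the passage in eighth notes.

21

Working in eighth notes: eighth note = 1; dotted quarter = 3; quarter = 2; dotted quarter note = 3; dotted whole = 12.
Total: 1 + 3 + 2 + 3 + 12 = 21 eighth notes.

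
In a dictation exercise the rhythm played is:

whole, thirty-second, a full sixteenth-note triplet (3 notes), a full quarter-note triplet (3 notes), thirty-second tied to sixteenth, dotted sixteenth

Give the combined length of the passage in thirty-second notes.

59

Working in thirty-second notes: whole = 32; thirty-second = 1; a full sixteenth-note triplet (3 notes) (three triplet sixteenths span one eighth) = 4; a full quarter-note triplet (3 notes) (three triplet quarters span one half) = 16; thirty-second tied to sixteenth (thirty-second + sixteenth) = 3; dotted sixteenth = 3.
Adding: 32 + 1 + 4 + 16 + 3 + 3 = 59 thirty-second notes.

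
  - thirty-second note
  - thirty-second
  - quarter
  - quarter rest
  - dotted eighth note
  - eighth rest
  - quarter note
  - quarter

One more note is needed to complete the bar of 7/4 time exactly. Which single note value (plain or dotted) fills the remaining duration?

dotted quarter note

The bar of 7/4 = 56 thirty-second notes.
Convert each value to thirty-second notes: thirty-second note = 1; thirty-second = 1; quarter = 8; quarter rest = 8; dotted eighth note = 6; eighth rest = 4; quarter note = 8; quarter = 8.
Total: 1 + 1 + 8 + 8 + 6 + 4 + 8 + 8 = 44.
Remaining: 56 − 44 = 12 thirty-second notes, which is a dotted quarter note.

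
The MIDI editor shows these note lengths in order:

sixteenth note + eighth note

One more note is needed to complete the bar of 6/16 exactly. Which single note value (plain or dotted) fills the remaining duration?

dotted eighth note

The bar of 6/16 = 6 sixteenth notes.
Convert each value to sixteenth notes: sixteenth note = 1; eighth note = 2.
Altogether 1 + 2 = 3.
Remaining: 6 − 3 = 3 sixteenth notes, which is a dotted eighth note.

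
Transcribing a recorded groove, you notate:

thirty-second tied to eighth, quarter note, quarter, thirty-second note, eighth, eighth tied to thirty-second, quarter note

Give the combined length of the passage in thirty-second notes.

Express everything in thirty-second notes: thirty-second tied to eighth (thirty-second + eighth) = 5; quarter note = 8; quarter = 8; thirty-second note = 1; eighth = 4; eighth tied to thirty-second (eighth + thirty-second) = 5; quarter note = 8.
Sum: 5 + 8 + 8 + 1 + 4 + 5 + 8 = 39 thirty-second notes.

39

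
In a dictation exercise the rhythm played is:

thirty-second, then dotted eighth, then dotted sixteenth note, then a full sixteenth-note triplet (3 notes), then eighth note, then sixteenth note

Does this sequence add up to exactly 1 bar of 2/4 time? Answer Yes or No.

No

One bar of 2/4 = 16 thirty-second notes.
Each duration in thirty-second notes: thirty-second = 1; dotted eighth = 6; dotted sixteenth note = 3; a full sixteenth-note triplet (3 notes) (three triplet sixteenths span one eighth) = 4; eighth note = 4; sixteenth note = 2.
Sum: 1 + 6 + 3 + 4 + 4 + 2 = 20.
20 exceeds 16, so the answer is No.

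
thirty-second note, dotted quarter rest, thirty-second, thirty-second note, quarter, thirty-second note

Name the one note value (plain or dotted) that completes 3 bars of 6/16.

dotted quarter note

3 bars of 6/16 = 36 thirty-second notes.
Express everything in thirty-second notes: thirty-second note = 1; dotted quarter rest = 12; thirty-second = 1; thirty-second note = 1; quarter = 8; thirty-second note = 1.
Altogether 1 + 12 + 1 + 1 + 8 + 1 = 24.
Remaining: 36 − 24 = 12 thirty-second notes, which is a dotted quarter note.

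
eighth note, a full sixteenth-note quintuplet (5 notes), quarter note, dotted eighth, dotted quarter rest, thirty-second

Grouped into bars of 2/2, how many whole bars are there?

1

One bar of 2/2 = 32 thirty-second notes.
In thirty-second notes: eighth note = 4; a full sixteenth-note quintuplet (5 notes) (five quintuplet sixteenths span one quarter) = 8; quarter note = 8; dotted eighth = 6; dotted quarter rest = 12; thirty-second = 1.
Altogether 4 + 8 + 8 + 6 + 12 + 1 = 39.
39 ÷ 32 = 1 complete bar with 7 left over.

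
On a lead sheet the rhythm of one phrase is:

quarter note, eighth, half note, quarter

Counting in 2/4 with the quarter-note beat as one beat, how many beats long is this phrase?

One quarter-note beat = 2 eighth notes.
Working in eighth notes: quarter note = 2; eighth = 1; half note = 4; quarter = 2.
Altogether 2 + 1 + 4 + 2 = 9.
9 ÷ 2 = 4.5 beats.

4.5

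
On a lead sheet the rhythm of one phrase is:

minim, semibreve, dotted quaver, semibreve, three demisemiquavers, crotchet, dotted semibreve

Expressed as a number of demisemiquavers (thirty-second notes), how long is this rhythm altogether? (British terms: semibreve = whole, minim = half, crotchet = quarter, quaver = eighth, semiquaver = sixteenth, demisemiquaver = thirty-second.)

In thirty-second notes: minim = 16; semibreve = 32; dotted quaver = 6; semibreve = 32; demisemiquaver = 1; demisemiquaver = 1; demisemiquaver = 1; crotchet = 8; dotted semibreve = 48.
Altogether 16 + 32 + 6 + 32 + 1 + 1 + 1 + 8 + 48 = 145 thirty-second notes.

145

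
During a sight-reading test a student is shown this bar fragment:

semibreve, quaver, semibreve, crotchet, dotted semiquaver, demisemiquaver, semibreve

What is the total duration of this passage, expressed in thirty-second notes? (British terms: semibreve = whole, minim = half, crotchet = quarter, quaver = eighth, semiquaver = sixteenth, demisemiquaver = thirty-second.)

112

Working in thirty-second notes: semibreve = 32; quaver = 4; semibreve = 32; crotchet = 8; dotted semiquaver = 3; demisemiquaver = 1; semibreve = 32.
Adding: 32 + 4 + 32 + 8 + 3 + 1 + 32 = 112 thirty-second notes.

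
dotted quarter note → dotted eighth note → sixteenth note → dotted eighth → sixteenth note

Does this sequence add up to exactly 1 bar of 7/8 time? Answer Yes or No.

One bar of 7/8 = 14 sixteenth notes.
Convert each value to sixteenth notes: dotted quarter note = 6; dotted eighth note = 3; sixteenth note = 1; dotted eighth = 3; sixteenth note = 1.
Sum: 6 + 3 + 1 + 3 + 1 = 14.
14 equals 14, so the answer is Yes.

Yes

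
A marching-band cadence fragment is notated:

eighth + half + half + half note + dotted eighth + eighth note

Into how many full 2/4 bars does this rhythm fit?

One bar of 2/4 = 8 sixteenth notes.
Each duration in sixteenth notes: eighth = 2; half = 8; half = 8; half note = 8; dotted eighth = 3; eighth note = 2.
Total: 2 + 8 + 8 + 8 + 3 + 2 = 31.
31 ÷ 8 = 3 complete bars with 7 left over.

3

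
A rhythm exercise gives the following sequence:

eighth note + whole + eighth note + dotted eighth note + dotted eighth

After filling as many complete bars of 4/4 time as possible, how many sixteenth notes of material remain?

10

One bar of 4/4 = 16 sixteenth notes.
In sixteenth notes: eighth note = 2; whole = 16; eighth note = 2; dotted eighth note = 3; dotted eighth = 3.
Sum: 2 + 16 + 2 + 3 + 3 = 26.
26 ÷ 16 = 1 complete bar with 10 sixteenth notes remaining.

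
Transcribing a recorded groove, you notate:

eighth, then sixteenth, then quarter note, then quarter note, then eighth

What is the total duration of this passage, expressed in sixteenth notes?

13

Express everything in sixteenth notes: eighth = 2; sixteenth = 1; quarter note = 4; quarter note = 4; eighth = 2.
Adding: 2 + 1 + 4 + 4 + 2 = 13 sixteenth notes.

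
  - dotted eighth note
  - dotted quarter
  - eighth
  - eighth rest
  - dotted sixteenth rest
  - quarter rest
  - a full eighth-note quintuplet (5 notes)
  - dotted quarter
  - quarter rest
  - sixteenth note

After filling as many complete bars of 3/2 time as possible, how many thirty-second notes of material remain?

One bar of 3/2 = 48 thirty-second notes.
In thirty-second notes: dotted eighth note = 6; dotted quarter = 12; eighth = 4; eighth rest = 4; dotted sixteenth rest = 3; quarter rest = 8; a full eighth-note quintuplet (5 notes) (five quintuplet eighths span one half) = 16; dotted quarter = 12; quarter rest = 8; sixteenth note = 2.
Adding: 6 + 12 + 4 + 4 + 3 + 8 + 16 + 12 + 8 + 2 = 75.
75 ÷ 48 = 1 complete bar with 27 thirty-second notes remaining.

27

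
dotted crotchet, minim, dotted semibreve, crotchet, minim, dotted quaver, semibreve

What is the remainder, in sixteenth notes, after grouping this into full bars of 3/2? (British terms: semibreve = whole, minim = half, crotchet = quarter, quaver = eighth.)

One bar of 3/2 = 24 sixteenth notes.
In sixteenth notes: dotted crotchet = 6; minim = 8; dotted semibreve = 24; crotchet = 4; minim = 8; dotted quaver = 3; semibreve = 16.
Altogether 6 + 8 + 24 + 4 + 8 + 3 + 16 = 69.
69 ÷ 24 = 2 complete bars with 21 sixteenth notes remaining.

21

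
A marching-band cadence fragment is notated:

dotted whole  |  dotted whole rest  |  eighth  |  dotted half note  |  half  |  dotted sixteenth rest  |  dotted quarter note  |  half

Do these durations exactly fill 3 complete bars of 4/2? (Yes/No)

One bar of 4/2 = 64 thirty-second notes, so 3 bars = 192.
Convert each value to thirty-second notes: dotted whole = 48; dotted whole rest = 48; eighth = 4; dotted half note = 24; half = 16; dotted sixteenth rest = 3; dotted quarter note = 12; half = 16.
Adding: 48 + 48 + 4 + 24 + 16 + 3 + 12 + 16 = 171.
171 falls short of 192, so the answer is No.

No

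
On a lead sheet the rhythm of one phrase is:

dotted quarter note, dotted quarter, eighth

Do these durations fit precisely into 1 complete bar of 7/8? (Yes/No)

One bar of 7/8 = 7 eighth notes.
Each duration in eighth notes: dotted quarter note = 3; dotted quarter = 3; eighth = 1.
Total: 3 + 3 + 1 = 7.
7 equals 7, so the answer is Yes.

Yes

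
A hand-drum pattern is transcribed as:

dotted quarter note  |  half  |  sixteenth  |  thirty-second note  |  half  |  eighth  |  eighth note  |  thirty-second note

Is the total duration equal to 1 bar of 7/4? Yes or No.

One bar of 7/4 = 56 thirty-second notes.
Express everything in thirty-second notes: dotted quarter note = 12; half = 16; sixteenth = 2; thirty-second note = 1; half = 16; eighth = 4; eighth note = 4; thirty-second note = 1.
Sum: 12 + 16 + 2 + 1 + 16 + 4 + 4 + 1 = 56.
56 equals 56, so the answer is Yes.

Yes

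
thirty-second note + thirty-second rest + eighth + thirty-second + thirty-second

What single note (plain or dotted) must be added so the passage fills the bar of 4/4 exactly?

The bar of 4/4 = 32 thirty-second notes.
In thirty-second notes: thirty-second note = 1; thirty-second rest = 1; eighth = 4; thirty-second = 1; thirty-second = 1.
Adding: 1 + 1 + 4 + 1 + 1 = 8.
Remaining: 32 − 8 = 24 thirty-second notes, which is a dotted half note.

dotted half note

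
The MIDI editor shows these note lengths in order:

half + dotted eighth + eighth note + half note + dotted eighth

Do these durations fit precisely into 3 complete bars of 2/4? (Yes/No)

One bar of 2/4 = 8 sixteenth notes, so 3 bars = 24.
Each duration in sixteenth notes: half = 8; dotted eighth = 3; eighth note = 2; half note = 8; dotted eighth = 3.
Sum: 8 + 3 + 2 + 8 + 3 = 24.
24 equals 24, so the answer is Yes.

Yes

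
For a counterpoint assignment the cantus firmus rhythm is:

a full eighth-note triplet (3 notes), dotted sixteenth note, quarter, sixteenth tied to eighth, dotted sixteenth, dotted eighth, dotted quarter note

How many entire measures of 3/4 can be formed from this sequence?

One bar of 3/4 = 24 thirty-second notes.
Each duration in thirty-second notes: a full eighth-note triplet (3 notes) (three triplet eighths span one quarter) = 8; dotted sixteenth note = 3; quarter = 8; sixteenth tied to eighth (sixteenth + eighth) = 6; dotted sixteenth = 3; dotted eighth = 6; dotted quarter note = 12.
Altogether 8 + 3 + 8 + 6 + 3 + 6 + 12 = 46.
46 ÷ 24 = 1 complete bar with 22 left over.

1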